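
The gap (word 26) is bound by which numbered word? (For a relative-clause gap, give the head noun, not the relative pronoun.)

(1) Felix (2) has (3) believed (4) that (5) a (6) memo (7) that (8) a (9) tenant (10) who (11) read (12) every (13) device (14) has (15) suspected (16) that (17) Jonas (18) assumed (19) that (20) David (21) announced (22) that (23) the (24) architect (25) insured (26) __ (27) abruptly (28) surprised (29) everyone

6

The gap at 26 is the object of "insured", inside a relative clause.
The relative pronoun is "that" (word 7); it is bound by the head noun immediately before it.
Its filler is the head noun "memo", at word 6.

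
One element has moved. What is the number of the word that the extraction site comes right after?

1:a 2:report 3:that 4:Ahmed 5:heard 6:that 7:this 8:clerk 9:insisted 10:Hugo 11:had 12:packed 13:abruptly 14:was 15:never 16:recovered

The displaced element is "a report" (word 2).
It is linked across 2 clause boundaries (that → Ø).
It functions as the direct object of "packed", so the gap sits immediately after word 12 ("packed").
Base order: Ahmed heard that this clerk insisted Hugo had packed a report abruptly.

12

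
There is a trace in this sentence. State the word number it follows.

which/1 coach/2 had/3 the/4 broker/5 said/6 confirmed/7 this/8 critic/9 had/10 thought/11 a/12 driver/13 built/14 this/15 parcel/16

6

The displaced element is "which coach" (word 2).
It is linked across 1 clause boundary (Ø).
It functions as the subject of "confirmed", so the gap sits immediately after word 6 ("said").
Base order: The broker had said that which coach confirmed this critic had thought a driver built this parcel.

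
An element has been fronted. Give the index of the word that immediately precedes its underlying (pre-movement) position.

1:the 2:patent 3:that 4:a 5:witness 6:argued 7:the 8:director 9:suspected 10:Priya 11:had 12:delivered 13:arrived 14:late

12

The displaced element is "the patent" (word 2).
It is linked across 2 clause boundaries (Ø → Ø).
It functions as the direct object of "delivered", so the gap sits immediately after word 12 ("delivered").
Base order: A witness argued the director suspected Priya had delivered the patent.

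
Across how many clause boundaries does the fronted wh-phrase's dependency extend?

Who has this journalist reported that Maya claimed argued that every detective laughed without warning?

"who" is extracted from the subject of "argued".
Boundaries crossed, outermost first: [that], [Ø] — 2 in total.

2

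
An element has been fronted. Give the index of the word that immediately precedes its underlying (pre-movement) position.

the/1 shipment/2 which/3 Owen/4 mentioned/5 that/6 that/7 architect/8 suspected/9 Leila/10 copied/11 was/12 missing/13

The displaced element is "the shipment" (word 2).
It is linked across 2 clause boundaries (that → Ø).
It functions as the direct object of "copied", so the gap sits immediately after word 11 ("copied").
Base order: Owen mentioned that that architect suspected Leila copied the shipment.

11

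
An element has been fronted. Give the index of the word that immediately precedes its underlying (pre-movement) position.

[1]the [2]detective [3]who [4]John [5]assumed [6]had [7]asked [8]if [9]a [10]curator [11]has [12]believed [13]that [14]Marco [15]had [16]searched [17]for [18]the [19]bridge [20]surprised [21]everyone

5

The displaced element is "the detective" (word 2).
It is linked across 1 clause boundary (Ø).
It functions as the subject of "asked", so the gap sits immediately after word 5 ("assumed").
Base order: John assumed the detective had asked if a curator has believed that Marco had searched for the bridge.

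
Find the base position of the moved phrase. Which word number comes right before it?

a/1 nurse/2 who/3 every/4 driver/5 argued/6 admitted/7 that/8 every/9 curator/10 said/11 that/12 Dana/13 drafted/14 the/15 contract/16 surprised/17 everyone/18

6

The displaced element is "a nurse" (word 2).
It is linked across 1 clause boundary (Ø).
It functions as the subject of "admitted", so the gap sits immediately after word 6 ("argued").
Base order: Every driver argued that a nurse admitted that every curator said that Dana drafted the contract.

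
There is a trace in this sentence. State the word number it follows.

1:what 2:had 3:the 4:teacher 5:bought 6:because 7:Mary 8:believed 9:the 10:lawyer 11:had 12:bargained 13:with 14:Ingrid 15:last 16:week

The displaced element is "what" (word 1).
It functions as the direct object of "bought", so the gap sits immediately after word 5 ("bought").
Base order: The teacher had bought what because Mary believed the lawyer had bargained with Ingrid last week.

5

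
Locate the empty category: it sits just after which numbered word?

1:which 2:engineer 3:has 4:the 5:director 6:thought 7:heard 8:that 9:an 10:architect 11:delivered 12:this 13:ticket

The displaced element is "which engineer" (word 2).
It is linked across 1 clause boundary (Ø).
It functions as the subject of "heard", so the gap sits immediately after word 6 ("thought").
Base order: The director has thought which engineer heard that an architect delivered this ticket.

6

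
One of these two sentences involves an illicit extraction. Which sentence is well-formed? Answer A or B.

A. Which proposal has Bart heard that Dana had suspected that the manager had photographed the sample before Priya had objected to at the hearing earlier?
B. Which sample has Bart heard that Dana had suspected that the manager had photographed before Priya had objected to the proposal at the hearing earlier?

B

In A, the wh-phrase is extracted from inside an adjunct island (introduced by "before"), which blocks movement.
In B, the extraction path crosses only that-complement boundaries, which are transparent.
So B is grammatical.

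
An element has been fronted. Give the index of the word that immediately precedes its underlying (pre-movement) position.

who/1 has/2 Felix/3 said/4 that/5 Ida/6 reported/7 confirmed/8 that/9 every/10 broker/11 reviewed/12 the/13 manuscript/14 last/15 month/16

The displaced element is "who" (word 1).
It is linked across 2 clause boundaries (that → Ø).
It functions as the subject of "confirmed", so the gap sits immediately after word 7 ("reported").
Base order: Felix has said that Ida reported who confirmed that every broker reviewed the manuscript last month.

7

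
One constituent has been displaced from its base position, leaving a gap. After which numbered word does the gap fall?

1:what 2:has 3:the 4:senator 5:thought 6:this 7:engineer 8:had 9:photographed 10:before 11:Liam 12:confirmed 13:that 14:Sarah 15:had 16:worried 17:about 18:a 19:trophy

9

The displaced element is "what" (word 1).
It is linked across 1 clause boundary (Ø).
It functions as the direct object of "photographed", so the gap sits immediately after word 9 ("photographed").
Base order: The senator has thought this engineer had photographed what before Liam confirmed that Sarah had worried about a trophy.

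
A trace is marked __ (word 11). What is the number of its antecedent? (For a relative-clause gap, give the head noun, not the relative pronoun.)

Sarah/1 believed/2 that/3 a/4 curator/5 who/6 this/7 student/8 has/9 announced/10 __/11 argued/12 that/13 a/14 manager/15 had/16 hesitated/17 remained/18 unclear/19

The gap at 11 is the subject of "argued", inside a relative clause.
The relative pronoun is "who" (word 6); it is bound by the head noun immediately before it.
Its filler is the head noun "curator", at word 5.

5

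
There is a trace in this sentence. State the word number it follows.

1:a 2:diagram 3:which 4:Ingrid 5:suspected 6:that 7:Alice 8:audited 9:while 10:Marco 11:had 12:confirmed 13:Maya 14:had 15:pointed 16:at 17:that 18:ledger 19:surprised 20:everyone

The displaced element is "a diagram" (word 2).
It is linked across 1 clause boundary (that).
It functions as the direct object of "audited", so the gap sits immediately after word 8 ("audited").
Base order: Ingrid suspected that Alice audited a diagram while Marco had confirmed Maya had pointed at that ledger.

8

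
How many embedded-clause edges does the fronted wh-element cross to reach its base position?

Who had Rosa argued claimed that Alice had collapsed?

1

"who" is extracted from the subject of "claimed".
Boundaries crossed, outermost first: [Ø] — 1 in total.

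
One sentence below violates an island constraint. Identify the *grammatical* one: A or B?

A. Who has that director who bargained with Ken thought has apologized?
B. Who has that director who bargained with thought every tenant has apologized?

In B, the wh-phrase is extracted from inside a complex-NP island (relative clause) (introduced by "who"), which blocks movement.
In A, the extraction path crosses only that-complement boundaries, which are transparent.
So A is grammatical.

A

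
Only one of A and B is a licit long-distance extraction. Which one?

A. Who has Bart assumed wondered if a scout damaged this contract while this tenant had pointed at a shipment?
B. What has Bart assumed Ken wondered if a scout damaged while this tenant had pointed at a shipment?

In B, the wh-phrase is extracted from inside a wh-island (introduced by "if"), which blocks movement.
In A, the extraction path crosses only that-complement boundaries, which are transparent.
So A is grammatical.

A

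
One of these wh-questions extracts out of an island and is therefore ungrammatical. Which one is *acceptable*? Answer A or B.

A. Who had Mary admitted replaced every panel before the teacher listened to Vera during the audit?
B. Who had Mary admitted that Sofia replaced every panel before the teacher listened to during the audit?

A

In B, the wh-phrase is extracted from inside an adjunct island (introduced by "before"), which blocks movement.
In A, the extraction path crosses only that-complement boundaries, which are transparent.
So A is grammatical.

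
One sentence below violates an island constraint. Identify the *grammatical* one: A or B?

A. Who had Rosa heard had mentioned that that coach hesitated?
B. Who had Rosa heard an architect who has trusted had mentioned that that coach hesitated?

In B, the wh-phrase is extracted from inside a complex-NP island (relative clause) (introduced by "who"), which blocks movement.
In A, the extraction path crosses only that-complement boundaries, which are transparent.
So A is grammatical.

A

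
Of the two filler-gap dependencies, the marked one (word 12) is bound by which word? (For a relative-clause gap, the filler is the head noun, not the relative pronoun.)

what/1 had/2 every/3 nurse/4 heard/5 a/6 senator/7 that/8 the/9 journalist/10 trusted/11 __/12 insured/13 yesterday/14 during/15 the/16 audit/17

7

The marked gap is inside the relative clause, the direct object of "trusted".
Its filler is the head noun "senator" (via "that"), at word 7.
(The other dependency links word 1 to a gap after word 13.)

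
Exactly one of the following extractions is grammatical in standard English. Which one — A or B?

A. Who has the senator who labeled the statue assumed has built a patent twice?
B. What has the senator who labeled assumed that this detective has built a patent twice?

A

In B, the wh-phrase is extracted from inside a complex-NP island (relative clause) (introduced by "who"), which blocks movement.
In A, the extraction path crosses only that-complement boundaries, which are transparent.
So A is grammatical.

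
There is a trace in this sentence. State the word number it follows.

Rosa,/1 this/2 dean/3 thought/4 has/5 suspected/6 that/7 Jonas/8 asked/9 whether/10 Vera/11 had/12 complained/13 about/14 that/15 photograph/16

The displaced element is "Rosa" (word 1).
It is linked across 1 clause boundary (Ø).
It functions as the subject of "suspected", so the gap sits immediately after word 4 ("thought").
Base order: This dean thought Rosa has suspected that Jonas asked whether Vera had complained about that photograph.

4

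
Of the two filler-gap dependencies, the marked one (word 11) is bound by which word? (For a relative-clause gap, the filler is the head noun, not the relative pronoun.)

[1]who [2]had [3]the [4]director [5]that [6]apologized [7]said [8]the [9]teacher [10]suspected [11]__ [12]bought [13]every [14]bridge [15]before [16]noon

The marked gap is the subject of "bought".
Its filler is the fronted wh-phrase "who", at word 1.
(The other dependency links word 4 to a gap after word 5.)

1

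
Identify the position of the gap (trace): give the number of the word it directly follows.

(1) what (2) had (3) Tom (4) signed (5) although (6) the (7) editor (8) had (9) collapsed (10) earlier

4

The displaced element is "what" (word 1).
It functions as the direct object of "signed", so the gap sits immediately after word 4 ("signed").
Base order: Tom had signed what although the editor had collapsed earlier.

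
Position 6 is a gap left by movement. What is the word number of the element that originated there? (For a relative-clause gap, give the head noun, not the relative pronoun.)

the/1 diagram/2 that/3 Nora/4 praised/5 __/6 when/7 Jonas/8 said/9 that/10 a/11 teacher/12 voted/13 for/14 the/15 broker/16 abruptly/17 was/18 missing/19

The gap at 6 is the object of "praised", inside a relative clause.
The relative pronoun is "that" (word 3); it is bound by the head noun immediately before it.
Its filler is the head noun "diagram", at word 2.

2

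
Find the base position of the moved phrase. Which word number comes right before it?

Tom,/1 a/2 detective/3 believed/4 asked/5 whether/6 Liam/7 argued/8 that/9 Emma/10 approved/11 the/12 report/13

The displaced element is "Tom" (word 1).
It is linked across 1 clause boundary (Ø).
It functions as the subject of "asked", so the gap sits immediately after word 4 ("believed").
Base order: A detective believed that Tom asked whether Liam argued that Emma approved the report.

4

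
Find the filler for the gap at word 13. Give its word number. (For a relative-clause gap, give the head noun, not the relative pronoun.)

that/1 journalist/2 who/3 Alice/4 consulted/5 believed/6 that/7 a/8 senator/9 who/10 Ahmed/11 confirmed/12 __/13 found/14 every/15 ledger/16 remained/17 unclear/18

9

The gap at 13 is the subject of "found", inside a relative clause.
The relative pronoun is "who" (word 10); it is bound by the head noun immediately before it.
Its filler is the head noun "senator", at word 9.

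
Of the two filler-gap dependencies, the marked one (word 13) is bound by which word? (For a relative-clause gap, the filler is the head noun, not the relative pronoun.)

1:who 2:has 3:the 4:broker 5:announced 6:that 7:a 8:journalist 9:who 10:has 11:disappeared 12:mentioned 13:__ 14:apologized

The marked gap is the subject of "apologized".
Its filler is the fronted wh-phrase "who", at word 1.
(The other dependency links word 8 to a gap after word 9.)

1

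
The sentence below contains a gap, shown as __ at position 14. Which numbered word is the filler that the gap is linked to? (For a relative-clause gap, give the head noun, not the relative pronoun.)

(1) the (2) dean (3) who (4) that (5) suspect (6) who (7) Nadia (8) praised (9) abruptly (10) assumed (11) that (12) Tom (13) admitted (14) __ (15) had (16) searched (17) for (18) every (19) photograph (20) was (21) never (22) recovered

2

The gap at 14 is the subject of "searched", inside a relative clause.
The relative pronoun is "who" (word 3); it is bound by the head noun immediately before it.
Its filler is the head noun "dean", at word 2.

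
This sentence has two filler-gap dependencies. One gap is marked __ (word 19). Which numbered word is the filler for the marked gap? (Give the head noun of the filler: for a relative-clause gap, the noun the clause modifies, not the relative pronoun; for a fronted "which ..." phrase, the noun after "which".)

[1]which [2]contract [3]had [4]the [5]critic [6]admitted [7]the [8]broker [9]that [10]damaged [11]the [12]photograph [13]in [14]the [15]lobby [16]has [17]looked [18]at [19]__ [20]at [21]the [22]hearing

The marked gap is the object of the preposition "at" of "looked".
Its filler is the fronted wh-phrase "which contract", at word 2.
(The other dependency links word 8 to a gap after word 9.)

2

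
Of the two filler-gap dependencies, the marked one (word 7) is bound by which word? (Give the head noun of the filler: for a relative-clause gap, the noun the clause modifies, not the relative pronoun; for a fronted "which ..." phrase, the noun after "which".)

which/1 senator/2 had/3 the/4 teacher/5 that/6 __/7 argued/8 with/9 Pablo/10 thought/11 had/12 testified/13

5

The marked gap is inside the relative clause, the subject of "argued".
Its filler is the head noun "teacher" (via "that"), at word 5.
(The other dependency links word 2 to a gap after word 11.)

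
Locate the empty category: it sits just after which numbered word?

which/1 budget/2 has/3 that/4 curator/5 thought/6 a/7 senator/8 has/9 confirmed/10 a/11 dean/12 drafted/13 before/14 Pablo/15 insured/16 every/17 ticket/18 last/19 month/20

13

The displaced element is "which budget" (word 2).
It is linked across 2 clause boundaries (Ø → Ø).
It functions as the direct object of "drafted", so the gap sits immediately after word 13 ("drafted").
Base order: That curator has thought a senator has confirmed a dean drafted which budget before Pablo insured every ticket last month.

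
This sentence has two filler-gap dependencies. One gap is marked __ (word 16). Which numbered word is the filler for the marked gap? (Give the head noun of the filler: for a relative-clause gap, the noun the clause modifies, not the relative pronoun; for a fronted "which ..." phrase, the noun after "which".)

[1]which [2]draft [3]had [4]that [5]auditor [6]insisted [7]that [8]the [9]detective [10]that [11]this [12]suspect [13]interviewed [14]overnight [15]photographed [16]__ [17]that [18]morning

The marked gap is the direct object of "photographed".
Its filler is the fronted wh-phrase "which draft", at word 2.
(The other dependency links word 9 to a gap after word 13.)

2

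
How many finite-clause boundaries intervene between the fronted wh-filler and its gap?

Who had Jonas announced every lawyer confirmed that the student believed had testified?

3

"who" is extracted from the subject of "testified".
Boundaries crossed, outermost first: [Ø], [that], [Ø] — 3 in total.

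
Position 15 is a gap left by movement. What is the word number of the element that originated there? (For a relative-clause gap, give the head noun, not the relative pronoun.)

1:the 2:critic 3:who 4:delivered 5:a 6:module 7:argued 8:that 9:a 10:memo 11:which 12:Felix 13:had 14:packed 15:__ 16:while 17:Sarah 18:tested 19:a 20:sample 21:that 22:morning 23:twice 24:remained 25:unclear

10

The gap at 15 is the object of "packed", inside a relative clause.
The relative pronoun is "which" (word 11); it is bound by the head noun immediately before it.
Its filler is the head noun "memo", at word 10.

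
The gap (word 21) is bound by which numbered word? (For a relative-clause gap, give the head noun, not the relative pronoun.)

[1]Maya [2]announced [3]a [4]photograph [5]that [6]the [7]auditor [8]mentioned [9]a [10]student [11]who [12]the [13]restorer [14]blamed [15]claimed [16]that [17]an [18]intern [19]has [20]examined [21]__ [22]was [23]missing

The gap at 21 is the object of "examined", inside a relative clause.
The relative pronoun is "that" (word 5); it is bound by the head noun immediately before it.
Its filler is the head noun "photograph", at word 4.

4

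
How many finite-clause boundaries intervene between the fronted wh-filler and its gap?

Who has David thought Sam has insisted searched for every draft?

"who" is extracted from the subject of "searched".
Boundaries crossed, outermost first: [Ø], [Ø] — 2 in total.

2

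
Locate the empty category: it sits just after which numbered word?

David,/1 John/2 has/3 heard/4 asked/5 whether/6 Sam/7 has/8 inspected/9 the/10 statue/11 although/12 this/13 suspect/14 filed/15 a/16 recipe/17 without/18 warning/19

The displaced element is "David" (word 1).
It is linked across 1 clause boundary (Ø).
It functions as the subject of "asked", so the gap sits immediately after word 4 ("heard").
Base order: John has heard that David asked whether Sam has inspected the statue although this suspect filed a recipe without warning.

4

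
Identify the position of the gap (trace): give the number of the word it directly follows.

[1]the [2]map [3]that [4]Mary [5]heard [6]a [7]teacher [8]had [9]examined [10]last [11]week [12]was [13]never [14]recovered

9

The displaced element is "the map" (word 2).
It is linked across 1 clause boundary (Ø).
It functions as the direct object of "examined", so the gap sits immediately after word 9 ("examined").
Base order: Mary heard a teacher had examined the map last week.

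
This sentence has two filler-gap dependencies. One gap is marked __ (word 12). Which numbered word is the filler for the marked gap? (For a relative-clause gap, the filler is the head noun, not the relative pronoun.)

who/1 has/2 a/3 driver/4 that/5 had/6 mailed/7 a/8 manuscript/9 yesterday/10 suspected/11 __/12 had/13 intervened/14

The marked gap is the subject of "intervened".
Its filler is the fronted wh-phrase "who", at word 1.
(The other dependency links word 4 to a gap after word 5.)

1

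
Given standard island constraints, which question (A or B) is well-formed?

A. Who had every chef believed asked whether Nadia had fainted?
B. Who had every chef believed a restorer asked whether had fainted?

In B, the wh-phrase is extracted from inside a wh-island (introduced by "whether"), which blocks movement.
In A, the extraction path crosses only that-complement boundaries, which are transparent.
So A is grammatical.

A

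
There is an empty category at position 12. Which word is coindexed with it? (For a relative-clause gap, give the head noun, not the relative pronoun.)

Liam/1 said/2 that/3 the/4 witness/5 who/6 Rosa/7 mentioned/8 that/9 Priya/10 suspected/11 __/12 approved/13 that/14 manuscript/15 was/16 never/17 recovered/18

The gap at 12 is the subject of "approved", inside a relative clause.
The relative pronoun is "who" (word 6); it is bound by the head noun immediately before it.
Its filler is the head noun "witness", at word 5.

5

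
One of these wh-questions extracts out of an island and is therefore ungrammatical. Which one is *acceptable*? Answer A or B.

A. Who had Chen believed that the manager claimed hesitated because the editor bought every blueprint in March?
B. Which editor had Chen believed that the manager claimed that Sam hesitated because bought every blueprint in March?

A

In B, the wh-phrase is extracted from inside an adjunct island (introduced by "because"), which blocks movement.
In A, the extraction path crosses only that-complement boundaries, which are transparent.
So A is grammatical.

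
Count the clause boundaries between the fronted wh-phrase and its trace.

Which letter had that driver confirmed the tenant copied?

1

"which letter" is extracted from the object of "copied".
Boundaries crossed, outermost first: [Ø] — 1 in total.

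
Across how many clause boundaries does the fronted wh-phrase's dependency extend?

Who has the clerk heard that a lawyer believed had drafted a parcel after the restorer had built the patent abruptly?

2

"who" is extracted from the subject of "drafted".
Boundaries crossed, outermost first: [that], [Ø] — 2 in total.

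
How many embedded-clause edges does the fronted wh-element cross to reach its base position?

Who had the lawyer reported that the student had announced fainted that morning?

"who" is extracted from the subject of "fainted".
Boundaries crossed, outermost first: [that], [Ø] — 2 in total.

2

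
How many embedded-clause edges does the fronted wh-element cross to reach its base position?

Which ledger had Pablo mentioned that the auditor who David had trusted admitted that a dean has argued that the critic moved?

"which ledger" is extracted from the object of "moved".
Boundaries crossed, outermost first: [that], [that], [that] — 3 in total.

3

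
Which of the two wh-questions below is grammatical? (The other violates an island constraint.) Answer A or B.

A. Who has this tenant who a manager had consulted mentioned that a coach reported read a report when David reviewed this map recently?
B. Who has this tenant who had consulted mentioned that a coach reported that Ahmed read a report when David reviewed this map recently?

In B, the wh-phrase is extracted from inside a complex-NP island (relative clause) (introduced by "who"), which blocks movement.
In A, the extraction path crosses only that-complement boundaries, which are transparent.
So A is grammatical.

A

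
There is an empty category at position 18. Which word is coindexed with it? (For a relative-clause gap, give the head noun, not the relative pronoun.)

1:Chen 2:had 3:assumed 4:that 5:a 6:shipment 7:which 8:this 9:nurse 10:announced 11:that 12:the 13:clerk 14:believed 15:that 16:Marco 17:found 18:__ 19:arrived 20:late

6

The gap at 18 is the object of "found", inside a relative clause.
The relative pronoun is "which" (word 7); it is bound by the head noun immediately before it.
Its filler is the head noun "shipment", at word 6.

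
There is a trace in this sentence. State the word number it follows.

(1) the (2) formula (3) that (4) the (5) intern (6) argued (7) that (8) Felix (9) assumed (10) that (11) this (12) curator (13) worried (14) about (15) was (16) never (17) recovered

14

The displaced element is "the formula" (word 2).
It is linked across 2 clause boundaries (that → that).
It functions as the object of the preposition "about" of "worried", so the gap sits immediately after word 14 ("about").
Base order: The intern argued that Felix assumed that this curator worried about the formula.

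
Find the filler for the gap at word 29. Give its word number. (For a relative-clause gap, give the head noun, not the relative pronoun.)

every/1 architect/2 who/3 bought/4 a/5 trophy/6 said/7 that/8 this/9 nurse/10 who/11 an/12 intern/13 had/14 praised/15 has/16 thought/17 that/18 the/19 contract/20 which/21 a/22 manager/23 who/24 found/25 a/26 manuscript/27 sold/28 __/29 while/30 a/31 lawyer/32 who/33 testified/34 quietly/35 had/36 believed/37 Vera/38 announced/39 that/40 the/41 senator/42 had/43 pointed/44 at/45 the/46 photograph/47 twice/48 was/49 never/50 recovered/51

The gap at 29 is the object of "sold", inside a relative clause.
The relative pronoun is "which" (word 21); it is bound by the head noun immediately before it.
Its filler is the head noun "contract", at word 20.

20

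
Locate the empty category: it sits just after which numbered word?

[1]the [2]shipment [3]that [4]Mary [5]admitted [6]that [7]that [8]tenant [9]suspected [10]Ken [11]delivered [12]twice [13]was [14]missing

11

The displaced element is "the shipment" (word 2).
It is linked across 2 clause boundaries (that → Ø).
It functions as the direct object of "delivered", so the gap sits immediately after word 11 ("delivered").
Base order: Mary admitted that that tenant suspected Ken delivered the shipment twice.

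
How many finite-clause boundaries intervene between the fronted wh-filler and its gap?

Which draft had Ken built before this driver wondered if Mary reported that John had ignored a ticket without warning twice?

0

"which draft" originates inside the matrix clause — no clause boundary is crossed.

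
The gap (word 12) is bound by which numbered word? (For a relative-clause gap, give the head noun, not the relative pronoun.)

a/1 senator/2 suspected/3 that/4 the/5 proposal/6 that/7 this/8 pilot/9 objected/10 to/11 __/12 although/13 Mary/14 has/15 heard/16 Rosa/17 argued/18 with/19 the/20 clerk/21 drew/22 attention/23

The gap at 12 is the prepositional object of "objected", inside a relative clause.
The relative pronoun is "that" (word 7); it is bound by the head noun immediately before it.
Its filler is the head noun "proposal", at word 6.

6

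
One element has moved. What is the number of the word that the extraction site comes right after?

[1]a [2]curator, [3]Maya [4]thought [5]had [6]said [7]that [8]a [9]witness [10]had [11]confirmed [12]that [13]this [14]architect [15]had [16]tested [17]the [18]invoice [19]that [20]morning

The displaced element is "a curator" (word 2).
It is linked across 1 clause boundary (Ø).
It functions as the subject of "said", so the gap sits immediately after word 4 ("thought").
Base order: Maya thought that a curator had said that a witness had confirmed that this architect had tested the invoice that morning.

4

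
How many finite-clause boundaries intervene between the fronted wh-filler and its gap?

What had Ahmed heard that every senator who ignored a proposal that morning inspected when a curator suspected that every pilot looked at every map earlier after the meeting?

1

"what" is extracted from the object of "inspected".
Boundaries crossed, outermost first: [that] — 1 in total.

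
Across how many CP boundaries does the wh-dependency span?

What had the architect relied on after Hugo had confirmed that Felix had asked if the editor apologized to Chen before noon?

0

"what" originates inside the matrix clause — no clause boundary is crossed.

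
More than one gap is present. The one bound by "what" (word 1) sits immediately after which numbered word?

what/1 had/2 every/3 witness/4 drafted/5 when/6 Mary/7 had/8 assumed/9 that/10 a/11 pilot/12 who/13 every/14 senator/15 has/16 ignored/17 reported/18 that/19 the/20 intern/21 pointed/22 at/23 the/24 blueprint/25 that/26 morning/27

The displaced element is "what" (word 1).
It functions as the direct object of "drafted", so the gap sits immediately after word 5 ("drafted").
Base order: Every witness had drafted what when Mary had assumed that a pilot who every senator has ignored reported that the intern pointed at the blueprint that morning.

5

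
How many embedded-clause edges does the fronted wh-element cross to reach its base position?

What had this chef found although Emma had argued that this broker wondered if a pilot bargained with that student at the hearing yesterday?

"what" originates inside the matrix clause — no clause boundary is crossed.

0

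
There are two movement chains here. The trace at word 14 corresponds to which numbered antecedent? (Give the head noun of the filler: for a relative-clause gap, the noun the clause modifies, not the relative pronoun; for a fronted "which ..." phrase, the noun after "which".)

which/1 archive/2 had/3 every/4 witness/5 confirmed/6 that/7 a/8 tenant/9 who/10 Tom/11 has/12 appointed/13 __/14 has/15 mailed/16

The marked gap is inside the relative clause, the direct object of "appointed".
Its filler is the head noun "tenant" (via "who"), at word 9.
(The other dependency links word 2 to a gap after word 16.)

9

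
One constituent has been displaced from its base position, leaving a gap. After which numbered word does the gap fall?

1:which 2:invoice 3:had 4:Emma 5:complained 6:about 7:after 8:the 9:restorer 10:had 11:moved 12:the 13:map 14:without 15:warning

6

The displaced element is "which invoice" (word 2).
It functions as the object of the preposition "about" of "complained", so the gap sits immediately after word 6 ("about").
Base order: Emma had complained about which invoice after the restorer had moved the map without warning.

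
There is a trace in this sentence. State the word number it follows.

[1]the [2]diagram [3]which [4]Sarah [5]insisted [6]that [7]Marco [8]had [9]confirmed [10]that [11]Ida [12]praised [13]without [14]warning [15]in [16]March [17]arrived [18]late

12

The displaced element is "the diagram" (word 2).
It is linked across 2 clause boundaries (that → that).
It functions as the direct object of "praised", so the gap sits immediately after word 12 ("praised").
Base order: Sarah insisted that Marco had confirmed that Ida praised the diagram without warning in March.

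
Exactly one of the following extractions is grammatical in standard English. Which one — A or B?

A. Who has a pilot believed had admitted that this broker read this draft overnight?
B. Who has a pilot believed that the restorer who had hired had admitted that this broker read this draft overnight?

In B, the wh-phrase is extracted from inside a complex-NP island (relative clause) (introduced by "who"), which blocks movement.
In A, the extraction path crosses only that-complement boundaries, which are transparent.
So A is grammatical.

A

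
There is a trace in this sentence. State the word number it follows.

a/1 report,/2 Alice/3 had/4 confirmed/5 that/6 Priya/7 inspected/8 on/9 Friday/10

The displaced element is "a report" (word 2).
It is linked across 1 clause boundary (that).
It functions as the direct object of "inspected", so the gap sits immediately after word 8 ("inspected").
Base order: Alice had confirmed that Priya inspected a report on Friday.

8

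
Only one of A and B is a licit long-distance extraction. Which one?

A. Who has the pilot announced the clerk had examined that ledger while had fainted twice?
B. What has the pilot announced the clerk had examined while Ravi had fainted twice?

B

In A, the wh-phrase is extracted from inside an adjunct island (introduced by "while"), which blocks movement.
In B, the extraction path crosses only that-complement boundaries, which are transparent.
So B is grammatical.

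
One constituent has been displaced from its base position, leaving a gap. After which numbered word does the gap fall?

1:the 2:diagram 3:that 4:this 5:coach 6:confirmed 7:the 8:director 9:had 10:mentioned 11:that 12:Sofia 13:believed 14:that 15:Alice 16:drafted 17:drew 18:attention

The displaced element is "the diagram" (word 2).
It is linked across 3 clause boundaries (Ø → that → that).
It functions as the direct object of "drafted", so the gap sits immediately after word 16 ("drafted").
Base order: This coach confirmed the director had mentioned that Sofia believed that Alice drafted the diagram.

16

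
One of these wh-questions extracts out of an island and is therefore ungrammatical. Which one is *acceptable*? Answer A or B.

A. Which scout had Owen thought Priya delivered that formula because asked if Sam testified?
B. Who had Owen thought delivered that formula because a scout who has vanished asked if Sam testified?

In A, the wh-phrase is extracted from inside an adjunct island (introduced by "because"), which blocks movement.
In B, the extraction path crosses only that-complement boundaries, which are transparent.
So B is grammatical.

B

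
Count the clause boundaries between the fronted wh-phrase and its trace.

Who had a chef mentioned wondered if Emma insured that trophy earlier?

"who" is extracted from the subject of "wondered".
Boundaries crossed, outermost first: [Ø] — 1 in total.

1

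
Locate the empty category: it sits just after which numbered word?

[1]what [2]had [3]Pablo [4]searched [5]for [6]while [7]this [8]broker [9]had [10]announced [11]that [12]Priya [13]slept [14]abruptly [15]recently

5

The displaced element is "what" (word 1).
It functions as the object of the preposition "for" of "searched", so the gap sits immediately after word 5 ("for").
Base order: Pablo had searched for what while this broker had announced that Priya slept abruptly recently.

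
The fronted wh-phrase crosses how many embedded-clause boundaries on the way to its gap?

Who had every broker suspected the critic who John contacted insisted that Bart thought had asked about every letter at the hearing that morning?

"who" is extracted from the subject of "asked".
Boundaries crossed, outermost first: [Ø], [that], [Ø] — 3 in total.

3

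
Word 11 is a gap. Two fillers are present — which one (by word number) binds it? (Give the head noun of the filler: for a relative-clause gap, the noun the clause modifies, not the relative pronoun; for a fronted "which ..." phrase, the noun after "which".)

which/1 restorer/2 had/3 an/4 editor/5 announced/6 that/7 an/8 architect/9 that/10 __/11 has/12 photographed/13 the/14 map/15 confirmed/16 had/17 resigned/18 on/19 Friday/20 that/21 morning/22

The marked gap is inside the relative clause, the subject of "photographed".
Its filler is the head noun "architect" (via "that"), at word 9.
(The other dependency links word 2 to a gap after word 16.)

9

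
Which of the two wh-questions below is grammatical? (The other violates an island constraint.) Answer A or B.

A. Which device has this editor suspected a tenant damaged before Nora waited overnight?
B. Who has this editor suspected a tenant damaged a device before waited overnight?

In B, the wh-phrase is extracted from inside an adjunct island (introduced by "before"), which blocks movement.
In A, the extraction path crosses only that-complement boundaries, which are transparent.
So A is grammatical.

A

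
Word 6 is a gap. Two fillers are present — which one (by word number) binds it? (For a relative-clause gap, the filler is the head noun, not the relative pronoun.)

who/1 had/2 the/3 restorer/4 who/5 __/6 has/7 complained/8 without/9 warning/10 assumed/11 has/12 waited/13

4

The marked gap is inside the relative clause, the subject of "complained".
Its filler is the head noun "restorer" (via "who"), at word 4.
(The other dependency links word 1 to a gap after word 11.)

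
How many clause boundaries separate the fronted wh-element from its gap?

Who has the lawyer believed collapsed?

"who" is extracted from the subject of "collapsed".
Boundaries crossed, outermost first: [Ø] — 1 in total.

1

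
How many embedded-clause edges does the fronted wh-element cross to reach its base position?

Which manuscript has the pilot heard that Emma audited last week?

1

"which manuscript" is extracted from the object of "audited".
Boundaries crossed, outermost first: [that] — 1 in total.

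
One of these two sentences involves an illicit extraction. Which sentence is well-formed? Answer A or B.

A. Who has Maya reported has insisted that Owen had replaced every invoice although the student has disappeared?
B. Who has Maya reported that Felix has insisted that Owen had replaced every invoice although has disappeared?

In B, the wh-phrase is extracted from inside an adjunct island (introduced by "although"), which blocks movement.
In A, the extraction path crosses only that-complement boundaries, which are transparent.
So A is grammatical.

A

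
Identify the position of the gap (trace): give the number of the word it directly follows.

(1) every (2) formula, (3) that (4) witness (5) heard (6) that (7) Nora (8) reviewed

The displaced element is "every formula" (word 2).
It is linked across 1 clause boundary (that).
It functions as the direct object of "reviewed", so the gap sits immediately after word 8 ("reviewed").
Base order: That witness heard that Nora reviewed every formula.

8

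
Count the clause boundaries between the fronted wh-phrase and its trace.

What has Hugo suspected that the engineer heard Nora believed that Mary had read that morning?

"what" is extracted from the object of "read".
Boundaries crossed, outermost first: [that], [Ø], [that] — 3 in total.

3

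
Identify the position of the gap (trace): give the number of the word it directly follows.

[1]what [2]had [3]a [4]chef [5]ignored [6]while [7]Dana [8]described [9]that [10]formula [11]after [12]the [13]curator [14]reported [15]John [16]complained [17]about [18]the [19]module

5

The displaced element is "what" (word 1).
It functions as the direct object of "ignored", so the gap sits immediately after word 5 ("ignored").
Base order: A chef had ignored what while Dana described that formula after the curator reported John complained about the module.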